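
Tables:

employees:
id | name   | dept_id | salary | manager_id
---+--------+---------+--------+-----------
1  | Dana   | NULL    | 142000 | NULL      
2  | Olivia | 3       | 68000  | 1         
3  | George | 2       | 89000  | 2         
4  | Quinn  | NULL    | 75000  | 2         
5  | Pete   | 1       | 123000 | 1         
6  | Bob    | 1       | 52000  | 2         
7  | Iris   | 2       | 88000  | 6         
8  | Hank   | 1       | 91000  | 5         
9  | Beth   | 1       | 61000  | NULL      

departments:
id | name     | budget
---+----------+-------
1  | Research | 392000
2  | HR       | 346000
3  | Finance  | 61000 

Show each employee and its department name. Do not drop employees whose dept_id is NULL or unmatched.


LEFT JOIN keeps every row from employees (the left table); where dept_id has no match in departments, the department columns become NULL. Walk through each employee:
  - employee 1 (Dana): dept_id=NULL, no match -> kept with NULL
  - employee 2 (Olivia): dept_id=3 -> matches Finance
  - employee 3 (George): dept_id=2 -> matches HR
  - employee 4 (Quinn): dept_id=NULL, no match -> kept with NULL
  - employee 5 (Pete): dept_id=1 -> matches Research
  - employee 6 (Bob): dept_id=1 -> matches Research
  - employee 7 (Iris): dept_id=2 -> matches HR
  - employee 8 (Hank): dept_id=1 -> matches Research
  - employee 9 (Beth): dept_id=1 -> matches Research
All 9 rows appear; 2 have NULL department.

SQL:
SELECT a.name, b.name AS department
FROM employees a
LEFT JOIN departments b ON a.dept_id = b.id

Result:
name   | department
-------+-----------
Dana   | NULL      
Olivia | Finance   
George | HR        
Quinn  | NULL      
Pete   | Research  
Bob    | Research  
Iris   | HR        
Hank   | Research  
Beth   | Research  


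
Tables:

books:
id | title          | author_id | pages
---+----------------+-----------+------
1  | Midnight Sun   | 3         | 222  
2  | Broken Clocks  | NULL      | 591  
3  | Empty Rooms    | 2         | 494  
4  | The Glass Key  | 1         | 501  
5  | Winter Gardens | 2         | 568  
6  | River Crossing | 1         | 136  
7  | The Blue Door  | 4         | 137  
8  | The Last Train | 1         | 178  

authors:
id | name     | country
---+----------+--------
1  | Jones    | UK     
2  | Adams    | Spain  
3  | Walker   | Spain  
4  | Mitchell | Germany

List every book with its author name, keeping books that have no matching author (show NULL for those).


LEFT JOIN keeps every row from books (the left table); where author_id has no match in authors, the author columns become NULL. Walk through each book:
  - book 1 (Midnight Sun): author_id=3 -> matches Walker
  - book 2 (Broken Clocks): author_id=NULL, no match -> kept with NULL
  - book 3 (Empty Rooms): author_id=2 -> matches Adams
  - book 4 (The Glass Key): author_id=1 -> matches Jones
  - book 5 (Winter Gardens): author_id=2 -> matches Adams
  - book 6 (River Crossing): author_id=1 -> matches Jones
  - book 7 (The Blue Door): author_id=4 -> matches Mitchell
  - book 8 (The Last Train): author_id=1 -> matches Jones
All 8 rows appear; 1 has NULL author.

SQL:
SELECT a.title, b.name AS author
FROM books a
LEFT JOIN authors b ON a.author_id = b.id

Result:
title          | author  
---------------+---------
Midnight Sun   | Walker  
Broken Clocks  | NULL    
Empty Rooms    | Adams   
The Glass Key  | Jones   
Winter Gardens | Adams   
River Crossing | Jones   
The Blue Door  | Mitchell
The Last Train | Jones   


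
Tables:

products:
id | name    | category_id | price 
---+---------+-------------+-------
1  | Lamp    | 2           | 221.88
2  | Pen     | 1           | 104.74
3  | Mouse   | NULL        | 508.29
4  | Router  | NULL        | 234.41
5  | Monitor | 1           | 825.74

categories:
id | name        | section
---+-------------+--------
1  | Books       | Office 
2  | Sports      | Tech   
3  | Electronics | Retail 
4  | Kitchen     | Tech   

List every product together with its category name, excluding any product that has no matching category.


INNER JOIN keeps only products rows whose category_id matches an id in categories. Walk through each product:
  - product 1 (Lamp): category_id=2 -> matches Sports
  - product 2 (Pen): category_id=1 -> matches Books
  - product 3 (Mouse): category_id=NULL, no match -> dropped
  - product 4 (Router): category_id=NULL, no match -> dropped
  - product 5 (Monitor): category_id=1 -> matches Books
So 2 of 5 rows are dropped.

SQL:
SELECT a.name, b.name AS category
FROM products a
INNER JOIN categories b ON a.category_id = b.id

Result:
name    | category
--------+---------
Lamp    | Sports  
Pen     | Books   
Monitor | Books   


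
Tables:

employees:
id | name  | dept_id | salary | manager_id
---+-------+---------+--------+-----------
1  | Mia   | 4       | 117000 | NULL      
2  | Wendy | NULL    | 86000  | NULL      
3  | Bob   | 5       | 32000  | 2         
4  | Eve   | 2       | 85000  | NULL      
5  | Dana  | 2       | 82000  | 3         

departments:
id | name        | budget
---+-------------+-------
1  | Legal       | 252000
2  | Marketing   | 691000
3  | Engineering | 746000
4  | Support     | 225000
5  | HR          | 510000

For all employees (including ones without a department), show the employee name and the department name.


LEFT JOIN keeps every row from employees (the left table); where dept_id has no match in departments, the department columns become NULL. Walk through each employee:
  - employee 1 (Mia): dept_id=4 -> matches Support
  - employee 2 (Wendy): dept_id=NULL, no match -> kept with NULL
  - employee 3 (Bob): dept_id=5 -> matches HR
  - employee 4 (Eve): dept_id=2 -> matches Marketing
  - employee 5 (Dana): dept_id=2 -> matches Marketing
All 5 rows appear; 1 has NULL department.

SQL:
SELECT a.name, b.name AS department
FROM employees a
LEFT JOIN departments b ON a.dept_id = b.id

Result:
name  | department
------+-----------
Mia   | Support   
Wendy | NULL      
Bob   | HR        
Eve   | Marketing 
Dana  | Marketing 


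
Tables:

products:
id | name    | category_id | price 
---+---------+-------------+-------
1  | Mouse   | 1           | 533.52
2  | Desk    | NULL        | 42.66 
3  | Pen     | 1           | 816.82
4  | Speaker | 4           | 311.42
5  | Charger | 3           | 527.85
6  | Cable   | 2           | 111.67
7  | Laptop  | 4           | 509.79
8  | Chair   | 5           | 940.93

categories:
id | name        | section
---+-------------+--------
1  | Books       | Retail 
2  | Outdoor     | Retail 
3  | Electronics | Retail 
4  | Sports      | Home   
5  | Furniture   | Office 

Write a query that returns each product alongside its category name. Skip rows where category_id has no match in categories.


INNER JOIN keeps only products rows whose category_id matches an id in categories. Walk through each product:
  - product 1 (Mouse): category_id=1 -> matches Books
  - product 2 (Desk): category_id=NULL, no match -> dropped
  - product 3 (Pen): category_id=1 -> matches Books
  - product 4 (Speaker): category_id=4 -> matches Sports
  - product 5 (Charger): category_id=3 -> matches Electronics
  - product 6 (Cable): category_id=2 -> matches Outdoor
  - product 7 (Laptop): category_id=4 -> matches Sports
  - product 8 (Chair): category_id=5 -> matches Furniture
So 1 of 8 rows is dropped.

SQL:
SELECT a.name, b.name AS category
FROM products a
INNER JOIN categories b ON a.category_id = b.id

Result:
name    | category   
--------+------------
Mouse   | Books      
Pen     | Books      
Speaker | Sports     
Charger | Electronics
Cable   | Outdoor    
Laptop  | Sports     
Chair   | Furniture  


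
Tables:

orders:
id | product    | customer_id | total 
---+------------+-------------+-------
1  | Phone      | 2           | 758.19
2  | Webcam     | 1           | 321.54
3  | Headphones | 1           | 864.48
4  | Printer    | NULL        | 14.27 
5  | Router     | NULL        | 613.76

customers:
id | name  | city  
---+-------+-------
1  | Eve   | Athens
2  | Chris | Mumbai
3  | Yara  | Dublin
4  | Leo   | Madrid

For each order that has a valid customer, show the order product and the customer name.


INNER JOIN keeps only orders rows whose customer_id matches an id in customers. Walk through each order:
  - order 1 (Phone): customer_id=2 -> matches Chris
  - order 2 (Webcam): customer_id=1 -> matches Eve
  - order 3 (Headphones): customer_id=1 -> matches Eve
  - order 4 (Printer): customer_id=NULL, no match -> dropped
  - order 5 (Router): customer_id=NULL, no match -> dropped
So 2 of 5 rows are dropped.

SQL:
SELECT a.product, b.name AS customer
FROM orders a
INNER JOIN customers b ON a.customer_id = b.id

Result:
product    | customer
-----------+---------
Phone      | Chris   
Webcam     | Eve     
Headphones | Eve     


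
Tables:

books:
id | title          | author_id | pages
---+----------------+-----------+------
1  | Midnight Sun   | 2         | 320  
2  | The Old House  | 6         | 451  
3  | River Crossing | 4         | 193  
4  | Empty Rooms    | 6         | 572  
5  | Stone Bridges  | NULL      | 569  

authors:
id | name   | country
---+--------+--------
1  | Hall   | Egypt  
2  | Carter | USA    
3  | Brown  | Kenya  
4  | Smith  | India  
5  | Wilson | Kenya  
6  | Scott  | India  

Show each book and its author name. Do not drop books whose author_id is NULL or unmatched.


LEFT JOIN keeps every row from books (the left table); where author_id has no match in authors, the author columns become NULL. Walk through each book:
  - book 1 (Midnight Sun): author_id=2 -> matches Carter
  - book 2 (The Old House): author_id=6 -> matches Scott
  - book 3 (River Crossing): author_id=4 -> matches Smith
  - book 4 (Empty Rooms): author_id=6 -> matches Scott
  - book 5 (Stone Bridges): author_id=NULL, no match -> kept with NULL
All 5 rows appear; 1 has NULL author.

SQL:
SELECT a.title, b.name AS author
FROM books a
LEFT JOIN authors b ON a.author_id = b.id

Result:
title          | author
---------------+-------
Midnight Sun   | Carter
The Old House  | Scott 
River Crossing | Smith 
Empty Rooms    | Scott 
Stone Bridges  | NULL  


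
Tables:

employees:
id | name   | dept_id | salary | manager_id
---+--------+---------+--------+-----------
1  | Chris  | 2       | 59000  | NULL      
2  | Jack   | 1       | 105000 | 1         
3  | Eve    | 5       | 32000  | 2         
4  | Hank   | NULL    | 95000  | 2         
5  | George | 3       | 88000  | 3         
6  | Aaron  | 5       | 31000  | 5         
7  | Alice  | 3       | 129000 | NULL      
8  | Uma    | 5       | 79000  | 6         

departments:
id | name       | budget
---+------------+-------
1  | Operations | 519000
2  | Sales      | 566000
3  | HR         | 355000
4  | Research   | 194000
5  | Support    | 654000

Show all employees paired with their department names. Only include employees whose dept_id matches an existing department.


INNER JOIN keeps only employees rows whose dept_id matches an id in departments. Walk through each employee:
  - employee 1 (Chris): dept_id=2 -> matches Sales
  - employee 2 (Jack): dept_id=1 -> matches Operations
  - employee 3 (Eve): dept_id=5 -> matches Support
  - employee 4 (Hank): dept_id=NULL, no match -> dropped
  - employee 5 (George): dept_id=3 -> matches HR
  - employee 6 (Aaron): dept_id=5 -> matches Support
  - employee 7 (Alice): dept_id=3 -> matches HR
  - employee 8 (Uma): dept_id=5 -> matches Support
So 1 of 8 rows is dropped.

SQL:
SELECT a.name, b.name AS department
FROM employees a
INNER JOIN departments b ON a.dept_id = b.id

Result:
name   | department
-------+-----------
Chris  | Sales     
Jack   | Operations
Eve    | Support   
George | HR        
Aaron  | Support   
Alice  | HR        
Uma    | Support   


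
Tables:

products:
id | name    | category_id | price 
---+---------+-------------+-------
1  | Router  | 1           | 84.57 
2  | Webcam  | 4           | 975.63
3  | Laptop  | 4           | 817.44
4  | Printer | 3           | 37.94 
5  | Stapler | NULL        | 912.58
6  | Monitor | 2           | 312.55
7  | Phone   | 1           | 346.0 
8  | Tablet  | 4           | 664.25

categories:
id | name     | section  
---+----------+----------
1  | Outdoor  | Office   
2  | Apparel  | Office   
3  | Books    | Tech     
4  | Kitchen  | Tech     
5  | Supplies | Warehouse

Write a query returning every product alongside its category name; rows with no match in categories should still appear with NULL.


LEFT JOIN keeps every row from products (the left table); where category_id has no match in categories, the category columns become NULL. Walk through each product:
  - product 1 (Router): category_id=1 -> matches Outdoor
  - product 2 (Webcam): category_id=4 -> matches Kitchen
  - product 3 (Laptop): category_id=4 -> matches Kitchen
  - product 4 (Printer): category_id=3 -> matches Books
  - product 5 (Stapler): category_id=NULL, no match -> kept with NULL
  - product 6 (Monitor): category_id=2 -> matches Apparel
  - product 7 (Phone): category_id=1 -> matches Outdoor
  - product 8 (Tablet): category_id=4 -> matches Kitchen
All 8 rows appear; 1 has NULL category.

SQL:
SELECT a.name, b.name AS category
FROM products a
LEFT JOIN categories b ON a.category_id = b.id

Result:
name    | category
--------+---------
Router  | Outdoor 
Webcam  | Kitchen 
Laptop  | Kitchen 
Printer | Books   
Stapler | NULL    
Monitor | Apparel 
Phone   | Outdoor 
Tablet  | Kitchen 


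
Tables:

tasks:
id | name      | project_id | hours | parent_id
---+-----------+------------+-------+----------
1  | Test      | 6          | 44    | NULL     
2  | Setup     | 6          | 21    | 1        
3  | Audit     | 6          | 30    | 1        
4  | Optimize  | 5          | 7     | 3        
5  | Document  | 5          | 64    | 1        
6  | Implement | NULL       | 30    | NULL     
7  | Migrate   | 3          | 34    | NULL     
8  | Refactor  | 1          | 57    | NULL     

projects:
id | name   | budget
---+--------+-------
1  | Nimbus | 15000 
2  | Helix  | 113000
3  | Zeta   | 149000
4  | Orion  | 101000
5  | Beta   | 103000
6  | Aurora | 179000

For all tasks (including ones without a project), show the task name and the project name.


LEFT JOIN keeps every row from tasks (the left table); where project_id has no match in projects, the project columns become NULL. Walk through each task:
  - task 1 (Test): project_id=6 -> matches Aurora
  - task 2 (Setup): project_id=6 -> matches Aurora
  - task 3 (Audit): project_id=6 -> matches Aurora
  - task 4 (Optimize): project_id=5 -> matches Beta
  - task 5 (Document): project_id=5 -> matches Beta
  - task 6 (Implement): project_id=NULL, no match -> kept with NULL
  - task 7 (Migrate): project_id=3 -> matches Zeta
  - task 8 (Refactor): project_id=1 -> matches Nimbus
All 8 rows appear; 1 has NULL project.

SQL:
SELECT a.name, b.name AS project
FROM tasks a
LEFT JOIN projects b ON a.project_id = b.id

Result:
name      | project
----------+--------
Test      | Aurora 
Setup     | Aurora 
Audit     | Aurora 
Optimize  | Beta   
Document  | Beta   
Implement | NULL   
Migrate   | Zeta   
Refactor  | Nimbus 


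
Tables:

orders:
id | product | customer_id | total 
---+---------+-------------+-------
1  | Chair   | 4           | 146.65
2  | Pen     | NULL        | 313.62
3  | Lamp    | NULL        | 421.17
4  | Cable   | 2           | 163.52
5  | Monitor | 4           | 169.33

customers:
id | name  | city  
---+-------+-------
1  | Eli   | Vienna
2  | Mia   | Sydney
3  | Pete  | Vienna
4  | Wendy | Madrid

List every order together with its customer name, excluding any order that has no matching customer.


INNER JOIN keeps only orders rows whose customer_id matches an id in customers. Walk through each order:
  - order 1 (Chair): customer_id=4 -> matches Wendy
  - order 2 (Pen): customer_id=NULL, no match -> dropped
  - order 3 (Lamp): customer_id=NULL, no match -> dropped
  - order 4 (Cable): customer_id=2 -> matches Mia
  - order 5 (Monitor): customer_id=4 -> matches Wendy
So 2 of 5 rows are dropped.

SQL:
SELECT a.product, b.name AS customer
FROM orders a
INNER JOIN customers b ON a.customer_id = b.id

Result:
product | customer
--------+---------
Chair   | Wendy   
Cable   | Mia     
Monitor | Wendy   


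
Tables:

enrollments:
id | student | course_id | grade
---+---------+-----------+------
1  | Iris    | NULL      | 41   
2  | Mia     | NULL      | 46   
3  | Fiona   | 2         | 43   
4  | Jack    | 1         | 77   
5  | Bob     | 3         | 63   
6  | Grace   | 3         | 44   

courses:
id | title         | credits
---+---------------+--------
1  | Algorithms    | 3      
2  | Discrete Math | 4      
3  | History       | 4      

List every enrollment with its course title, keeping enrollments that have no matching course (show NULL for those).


LEFT JOIN keeps every row from enrollments (the left table); where course_id has no match in courses, the course columns become NULL. Walk through each enrollment:
  - enrollment 1 (Iris): course_id=NULL, no match -> kept with NULL
  - enrollment 2 (Mia): course_id=NULL, no match -> kept with NULL
  - enrollment 3 (Fiona): course_id=2 -> matches Discrete Math
  - enrollment 4 (Jack): course_id=1 -> matches Algorithms
  - enrollment 5 (Bob): course_id=3 -> matches History
  - enrollment 6 (Grace): course_id=3 -> matches History
All 6 rows appear; 2 have NULL course.

SQL:
SELECT a.student, b.title AS course
FROM enrollments a
LEFT JOIN courses b ON a.course_id = b.id

Result:
student | course       
--------+--------------
Iris    | NULL         
Mia     | NULL         
Fiona   | Discrete Math
Jack    | Algorithms   
Bob     | History      
Grace   | History      


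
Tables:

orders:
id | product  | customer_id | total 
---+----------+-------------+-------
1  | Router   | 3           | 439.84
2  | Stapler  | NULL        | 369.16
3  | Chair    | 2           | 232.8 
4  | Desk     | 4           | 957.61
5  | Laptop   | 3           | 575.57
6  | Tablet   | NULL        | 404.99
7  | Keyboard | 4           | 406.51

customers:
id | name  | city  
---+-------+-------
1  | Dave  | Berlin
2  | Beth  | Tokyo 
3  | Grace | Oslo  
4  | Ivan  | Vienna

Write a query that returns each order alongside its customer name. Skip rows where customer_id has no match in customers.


INNER JOIN keeps only orders rows whose customer_id matches an id in customers. Walk through each order:
  - order 1 (Router): customer_id=3 -> matches Grace
  - order 2 (Stapler): customer_id=NULL, no match -> dropped
  - order 3 (Chair): customer_id=2 -> matches Beth
  - order 4 (Desk): customer_id=4 -> matches Ivan
  - order 5 (Laptop): customer_id=3 -> matches Grace
  - order 6 (Tablet): customer_id=NULL, no match -> dropped
  - order 7 (Keyboard): customer_id=4 -> matches Ivan
So 2 of 7 rows are dropped.

SQL:
SELECT a.product, b.name AS customer
FROM orders a
INNER JOIN customers b ON a.customer_id = b.id

Result:
product  | customer
---------+---------
Router   | Grace   
Chair    | Beth    
Desk     | Ivan    
Laptop   | Grace   
Keyboard | Ivan    


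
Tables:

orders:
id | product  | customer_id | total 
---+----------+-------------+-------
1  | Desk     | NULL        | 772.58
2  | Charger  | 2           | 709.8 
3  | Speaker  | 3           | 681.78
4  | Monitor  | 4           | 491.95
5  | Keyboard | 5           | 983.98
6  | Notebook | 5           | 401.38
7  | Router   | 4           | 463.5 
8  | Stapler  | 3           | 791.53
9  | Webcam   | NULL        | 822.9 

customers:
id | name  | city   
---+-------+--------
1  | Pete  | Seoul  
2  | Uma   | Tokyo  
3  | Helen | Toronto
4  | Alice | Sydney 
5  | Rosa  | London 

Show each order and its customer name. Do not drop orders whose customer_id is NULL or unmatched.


LEFT JOIN keeps every row from orders (the left table); where customer_id has no match in customers, the customer columns become NULL. Walk through each order:
  - order 1 (Desk): customer_id=NULL, no match -> kept with NULL
  - order 2 (Charger): customer_id=2 -> matches Uma
  - order 3 (Speaker): customer_id=3 -> matches Helen
  - order 4 (Monitor): customer_id=4 -> matches Alice
  - order 5 (Keyboard): customer_id=5 -> matches Rosa
  - order 6 (Notebook): customer_id=5 -> matches Rosa
  - order 7 (Router): customer_id=4 -> matches Alice
  - order 8 (Stapler): customer_id=3 -> matches Helen
  - order 9 (Webcam): customer_id=NULL, no match -> kept with NULL
All 9 rows appear; 2 have NULL customer.

SQL:
SELECT a.product, b.name AS customer
FROM orders a
LEFT JOIN customers b ON a.customer_id = b.id

Result:
product  | customer
---------+---------
Desk     | NULL    
Charger  | Uma     
Speaker  | Helen   
Monitor  | Alice   
Keyboard | Rosa    
Notebook | Rosa    
Router   | Alice   
Stapler  | Helen   
Webcam   | NULL    


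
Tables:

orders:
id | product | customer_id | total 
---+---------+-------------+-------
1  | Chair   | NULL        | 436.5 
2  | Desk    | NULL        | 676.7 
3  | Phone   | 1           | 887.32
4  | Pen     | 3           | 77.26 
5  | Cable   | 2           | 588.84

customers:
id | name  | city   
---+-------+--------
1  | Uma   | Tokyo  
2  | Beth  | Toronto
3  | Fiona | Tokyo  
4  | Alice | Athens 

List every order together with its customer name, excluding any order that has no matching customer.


INNER JOIN keeps only orders rows whose customer_id matches an id in customers. Walk through each order:
  - order 1 (Chair): customer_id=NULL, no match -> dropped
  - order 2 (Desk): customer_id=NULL, no match -> dropped
  - order 3 (Phone): customer_id=1 -> matches Uma
  - order 4 (Pen): customer_id=3 -> matches Fiona
  - order 5 (Cable): customer_id=2 -> matches Beth
So 2 of 5 rows are dropped.

SQL:
SELECT a.product, b.name AS customer
FROM orders a
INNER JOIN customers b ON a.customer_id = b.id

Result:
product | customer
--------+---------
Phone   | Uma     
Pen     | Fiona   
Cable   | Beth    


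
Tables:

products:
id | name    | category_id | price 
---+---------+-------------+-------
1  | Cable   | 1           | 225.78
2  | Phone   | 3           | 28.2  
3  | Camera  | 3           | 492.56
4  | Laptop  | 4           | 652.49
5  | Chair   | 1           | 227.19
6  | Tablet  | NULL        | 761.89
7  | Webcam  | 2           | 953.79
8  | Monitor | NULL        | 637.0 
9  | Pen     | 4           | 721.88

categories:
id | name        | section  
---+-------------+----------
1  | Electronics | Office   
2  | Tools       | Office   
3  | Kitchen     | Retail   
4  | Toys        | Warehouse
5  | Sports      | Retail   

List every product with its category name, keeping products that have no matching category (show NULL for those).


LEFT JOIN keeps every row from products (the left table); where category_id has no match in categories, the category columns become NULL. Walk through each product:
  - product 1 (Cable): category_id=1 -> matches Electronics
  - product 2 (Phone): category_id=3 -> matches Kitchen
  - product 3 (Camera): category_id=3 -> matches Kitchen
  - product 4 (Laptop): category_id=4 -> matches Toys
  - product 5 (Chair): category_id=1 -> matches Electronics
  - product 6 (Tablet): category_id=NULL, no match -> kept with NULL
  - product 7 (Webcam): category_id=2 -> matches Tools
  - product 8 (Monitor): category_id=NULL, no match -> kept with NULL
  - product 9 (Pen): category_id=4 -> matches Toys
All 9 rows appear; 2 have NULL category.

SQL:
SELECT a.name, b.name AS category
FROM products a
LEFT JOIN categories b ON a.category_id = b.id

Result:
name    | category   
--------+------------
Cable   | Electronics
Phone   | Kitchen    
Camera  | Kitchen    
Laptop  | Toys       
Chair   | Electronics
Tablet  | NULL       
Webcam  | Tools      
Monitor | NULL       
Pen     | Toys       


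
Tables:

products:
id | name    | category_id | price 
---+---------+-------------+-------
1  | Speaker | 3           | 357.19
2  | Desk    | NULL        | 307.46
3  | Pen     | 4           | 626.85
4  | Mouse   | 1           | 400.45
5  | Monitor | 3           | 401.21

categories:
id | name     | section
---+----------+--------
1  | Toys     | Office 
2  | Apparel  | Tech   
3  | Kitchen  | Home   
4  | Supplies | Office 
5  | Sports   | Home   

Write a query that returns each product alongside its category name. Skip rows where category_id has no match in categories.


INNER JOIN keeps only products rows whose category_id matches an id in categories. Walk through each product:
  - product 1 (Speaker): category_id=3 -> matches Kitchen
  - product 2 (Desk): category_id=NULL, no match -> dropped
  - product 3 (Pen): category_id=4 -> matches Supplies
  - product 4 (Mouse): category_id=1 -> matches Toys
  - product 5 (Monitor): category_id=3 -> matches Kitchen
So 1 of 5 rows is dropped.

SQL:
SELECT a.name, b.name AS category
FROM products a
INNER JOIN categories b ON a.category_id = b.id

Result:
name    | category
--------+---------
Speaker | Kitchen 
Pen     | Supplies
Mouse   | Toys    
Monitor | Kitchen 


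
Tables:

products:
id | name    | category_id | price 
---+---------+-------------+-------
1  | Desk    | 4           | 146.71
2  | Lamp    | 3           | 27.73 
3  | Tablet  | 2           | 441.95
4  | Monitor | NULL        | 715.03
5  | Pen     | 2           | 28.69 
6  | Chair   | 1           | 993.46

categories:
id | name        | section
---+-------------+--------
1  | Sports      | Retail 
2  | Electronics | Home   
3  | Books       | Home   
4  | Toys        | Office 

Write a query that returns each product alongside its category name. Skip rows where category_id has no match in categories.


INNER JOIN keeps only products rows whose category_id matches an id in categories. Walk through each product:
  - product 1 (Desk): category_id=4 -> matches Toys
  - product 2 (Lamp): category_id=3 -> matches Books
  - product 3 (Tablet): category_id=2 -> matches Electronics
  - product 4 (Monitor): category_id=NULL, no match -> dropped
  - product 5 (Pen): category_id=2 -> matches Electronics
  - product 6 (Chair): category_id=1 -> matches Sports
So 1 of 6 rows is dropped.

SQL:
SELECT a.name, b.name AS category
FROM products a
INNER JOIN categories b ON a.category_id = b.id

Result:
name   | category   
-------+------------
Desk   | Toys       
Lamp   | Books      
Tablet | Electronics
Pen    | Electronics
Chair  | Sports     


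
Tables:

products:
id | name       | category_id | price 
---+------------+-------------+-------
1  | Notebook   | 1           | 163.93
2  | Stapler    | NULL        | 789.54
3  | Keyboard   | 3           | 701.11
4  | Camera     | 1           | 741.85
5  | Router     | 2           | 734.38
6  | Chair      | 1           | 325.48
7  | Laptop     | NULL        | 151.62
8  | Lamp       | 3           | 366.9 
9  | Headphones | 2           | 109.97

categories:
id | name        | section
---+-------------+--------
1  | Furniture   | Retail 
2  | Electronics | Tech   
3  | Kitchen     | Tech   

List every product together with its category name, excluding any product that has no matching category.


INNER JOIN keeps only products rows whose category_id matches an id in categories. Walk through each product:
  - product 1 (Notebook): category_id=1 -> matches Furniture
  - product 2 (Stapler): category_id=NULL, no match -> dropped
  - product 3 (Keyboard): category_id=3 -> matches Kitchen
  - product 4 (Camera): category_id=1 -> matches Furniture
  - product 5 (Router): category_id=2 -> matches Electronics
  - product 6 (Chair): category_id=1 -> matches Furniture
  - product 7 (Laptop): category_id=NULL, no match -> dropped
  - product 8 (Lamp): category_id=3 -> matches Kitchen
  - product 9 (Headphones): category_id=2 -> matches Electronics
So 2 of 9 rows are dropped.

SQL:
SELECT a.name, b.name AS category
FROM products a
INNER JOIN categories b ON a.category_id = b.id

Result:
name       | category   
-----------+------------
Notebook   | Furniture  
Keyboard   | Kitchen    
Camera     | Furniture  
Router     | Electronics
Chair      | Furniture  
Lamp       | Kitchen    
Headphones | Electronics


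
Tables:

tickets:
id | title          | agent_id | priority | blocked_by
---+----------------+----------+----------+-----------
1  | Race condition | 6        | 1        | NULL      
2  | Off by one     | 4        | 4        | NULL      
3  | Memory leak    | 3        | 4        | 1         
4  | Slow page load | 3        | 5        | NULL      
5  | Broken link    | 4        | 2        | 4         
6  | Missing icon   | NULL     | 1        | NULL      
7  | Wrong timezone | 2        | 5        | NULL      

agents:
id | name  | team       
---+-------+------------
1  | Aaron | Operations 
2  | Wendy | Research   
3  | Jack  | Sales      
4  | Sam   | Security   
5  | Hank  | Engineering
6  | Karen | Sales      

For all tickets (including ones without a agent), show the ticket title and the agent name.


LEFT JOIN keeps every row from tickets (the left table); where agent_id has no match in agents, the agent columns become NULL. Walk through each ticket:
  - ticket 1 (Race condition): agent_id=6 -> matches Karen
  - ticket 2 (Off by one): agent_id=4 -> matches Sam
  - ticket 3 (Memory leak): agent_id=3 -> matches Jack
  - ticket 4 (Slow page load): agent_id=3 -> matches Jack
  - ticket 5 (Broken link): agent_id=4 -> matches Sam
  - ticket 6 (Missing icon): agent_id=NULL, no match -> kept with NULL
  - ticket 7 (Wrong timezone): agent_id=2 -> matches Wendy
All 7 rows appear; 1 has NULL agent.

SQL:
SELECT a.title, b.name AS agent
FROM tickets a
LEFT JOIN agents b ON a.agent_id = b.id

Result:
title          | agent
---------------+------
Race condition | Karen
Off by one     | Sam  
Memory leak    | Jack 
Slow page load | Jack 
Broken link    | Sam  
Missing icon   | NULL 
Wrong timezone | Wendy


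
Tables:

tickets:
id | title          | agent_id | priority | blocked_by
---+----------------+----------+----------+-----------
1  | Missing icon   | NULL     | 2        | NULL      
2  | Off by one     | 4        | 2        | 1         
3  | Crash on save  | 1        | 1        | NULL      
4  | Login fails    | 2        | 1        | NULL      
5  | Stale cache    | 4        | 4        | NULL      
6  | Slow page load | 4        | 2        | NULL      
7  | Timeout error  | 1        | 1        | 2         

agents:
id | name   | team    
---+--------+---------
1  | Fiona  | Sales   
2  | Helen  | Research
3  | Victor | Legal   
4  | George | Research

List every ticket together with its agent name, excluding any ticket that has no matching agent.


INNER JOIN keeps only tickets rows whose agent_id matches an id in agents. Walk through each ticket:
  - ticket 1 (Missing icon): agent_id=NULL, no match -> dropped
  - ticket 2 (Off by one): agent_id=4 -> matches George
  - ticket 3 (Crash on save): agent_id=1 -> matches Fiona
  - ticket 4 (Login fails): agent_id=2 -> matches Helen
  - ticket 5 (Stale cache): agent_id=4 -> matches George
  - ticket 6 (Slow page load): agent_id=4 -> matches George
  - ticket 7 (Timeout error): agent_id=1 -> matches Fiona
So 1 of 7 rows is dropped.

SQL:
SELECT a.title, b.name AS agent
FROM tickets a
INNER JOIN agents b ON a.agent_id = b.id

Result:
title          | agent 
---------------+-------
Off by one     | George
Crash on save  | Fiona 
Login fails    | Helen 
Stale cache    | George
Slow page load | George
Timeout error  | Fiona 


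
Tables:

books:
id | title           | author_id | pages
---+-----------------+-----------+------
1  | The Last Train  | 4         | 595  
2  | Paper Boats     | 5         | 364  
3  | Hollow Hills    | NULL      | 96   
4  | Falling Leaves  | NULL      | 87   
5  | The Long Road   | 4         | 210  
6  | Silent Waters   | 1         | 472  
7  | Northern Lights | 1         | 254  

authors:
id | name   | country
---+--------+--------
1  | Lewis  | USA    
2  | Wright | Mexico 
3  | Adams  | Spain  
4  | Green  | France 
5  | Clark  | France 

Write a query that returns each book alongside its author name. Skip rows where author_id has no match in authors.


INNER JOIN keeps only books rows whose author_id matches an id in authors. Walk through each book:
  - book 1 (The Last Train): author_id=4 -> matches Green
  - book 2 (Paper Boats): author_id=5 -> matches Clark
  - book 3 (Hollow Hills): author_id=NULL, no match -> dropped
  - book 4 (Falling Leaves): author_id=NULL, no match -> dropped
  - book 5 (The Long Road): author_id=4 -> matches Green
  - book 6 (Silent Waters): author_id=1 -> matches Lewis
  - book 7 (Northern Lights): author_id=1 -> matches Lewis
So 2 of 7 rows are dropped.

SQL:
SELECT a.title, b.name AS author
FROM books a
INNER JOIN authors b ON a.author_id = b.id

Result:
title           | author
----------------+-------
The Last Train  | Green 
Paper Boats     | Clark 
The Long Road   | Green 
Silent Waters   | Lewis 
Northern Lights | Lewis 


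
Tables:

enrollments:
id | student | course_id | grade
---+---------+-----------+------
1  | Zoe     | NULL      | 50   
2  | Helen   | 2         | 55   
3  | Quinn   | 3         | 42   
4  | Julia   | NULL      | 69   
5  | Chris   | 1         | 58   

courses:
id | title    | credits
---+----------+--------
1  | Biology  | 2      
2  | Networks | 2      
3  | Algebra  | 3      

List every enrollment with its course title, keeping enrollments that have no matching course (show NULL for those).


LEFT JOIN keeps every row from enrollments (the left table); where course_id has no match in courses, the course columns become NULL. Walk through each enrollment:
  - enrollment 1 (Zoe): course_id=NULL, no match -> kept with NULL
  - enrollment 2 (Helen): course_id=2 -> matches Networks
  - enrollment 3 (Quinn): course_id=3 -> matches Algebra
  - enrollment 4 (Julia): course_id=NULL, no match -> kept with NULL
  - enrollment 5 (Chris): course_id=1 -> matches Biology
All 5 rows appear; 2 have NULL course.

SQL:
SELECT a.student, b.title AS course
FROM enrollments a
LEFT JOIN courses b ON a.course_id = b.id

Result:
student | course  
--------+---------
Zoe     | NULL    
Helen   | Networks
Quinn   | Algebra 
Julia   | NULL    
Chris   | Biology 


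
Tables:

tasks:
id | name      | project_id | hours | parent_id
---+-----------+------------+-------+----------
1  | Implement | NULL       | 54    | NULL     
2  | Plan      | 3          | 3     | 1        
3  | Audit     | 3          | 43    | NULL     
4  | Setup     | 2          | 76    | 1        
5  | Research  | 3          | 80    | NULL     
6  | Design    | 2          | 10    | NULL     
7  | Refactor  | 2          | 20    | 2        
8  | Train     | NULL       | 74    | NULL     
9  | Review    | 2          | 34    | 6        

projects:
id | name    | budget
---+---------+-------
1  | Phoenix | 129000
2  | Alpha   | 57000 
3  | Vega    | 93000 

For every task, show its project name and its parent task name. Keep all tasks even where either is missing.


Two LEFT JOINs from the same base table tasks: one to projects via project_id, one to tasks itself via parent_id. Both are LEFT so every task is preserved.
Match against projects:
  - task 1 (Implement): project_id=NULL, no match -> kept with NULL
  - task 2 (Plan): project_id=3 -> matches Vega
  - task 3 (Audit): project_id=3 -> matches Vega
  - task 4 (Setup): project_id=2 -> matches Alpha
  - task 5 (Research): project_id=3 -> matches Vega
  - task 6 (Design): project_id=2 -> matches Alpha
  - task 7 (Refactor): project_id=2 -> matches Alpha
  - task 8 (Train): project_id=NULL, no match -> kept with NULL
  - task 9 (Review): project_id=2 -> matches Alpha
Match against tasks (self):
  - task 1 (Implement): parent_id=NULL -> NULL
  - task 2 (Plan): parent_id=1 -> Implement
  - task 3 (Audit): parent_id=NULL -> NULL
  - task 4 (Setup): parent_id=1 -> Implement
  - task 5 (Research): parent_id=NULL -> NULL
  - task 6 (Design): parent_id=NULL -> NULL
  - task 7 (Refactor): parent_id=2 -> Plan
  - task 8 (Train): parent_id=NULL -> NULL
  - task 9 (Review): parent_id=6 -> Design

SQL:
SELECT a.name, b.name AS project, c.name AS parent
FROM tasks a
LEFT JOIN projects b ON a.project_id = b.id
LEFT JOIN tasks c ON a.parent_id = c.id

Result:
name      | project | parent   
----------+---------+----------
Implement | NULL    | NULL     
Plan      | Vega    | Implement
Audit     | Vega    | NULL     
Setup     | Alpha   | Implement
Research  | Vega    | NULL     
Design    | Alpha   | NULL     
Refactor  | Alpha   | Plan     
Train     | NULL    | NULL     
Review    | Alpha   | Design   


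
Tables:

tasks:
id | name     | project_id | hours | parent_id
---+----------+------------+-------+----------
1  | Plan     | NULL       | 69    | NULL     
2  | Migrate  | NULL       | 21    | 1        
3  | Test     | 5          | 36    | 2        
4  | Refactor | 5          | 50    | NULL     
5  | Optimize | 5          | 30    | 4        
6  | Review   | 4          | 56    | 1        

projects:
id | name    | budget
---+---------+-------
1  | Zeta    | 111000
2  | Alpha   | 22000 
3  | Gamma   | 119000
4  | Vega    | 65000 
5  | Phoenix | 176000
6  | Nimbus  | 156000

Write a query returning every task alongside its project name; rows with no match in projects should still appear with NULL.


LEFT JOIN keeps every row from tasks (the left table); where project_id has no match in projects, the project columns become NULL. Walk through each task:
  - task 1 (Plan): project_id=NULL, no match -> kept with NULL
  - task 2 (Migrate): project_id=NULL, no match -> kept with NULL
  - task 3 (Test): project_id=5 -> matches Phoenix
  - task 4 (Refactor): project_id=5 -> matches Phoenix
  - task 5 (Optimize): project_id=5 -> matches Phoenix
  - task 6 (Review): project_id=4 -> matches Vega
All 6 rows appear; 2 have NULL project.

SQL:
SELECT a.name, b.name AS project
FROM tasks a
LEFT JOIN projects b ON a.project_id = b.id

Result:
name     | project
---------+--------
Plan     | NULL   
Migrate  | NULL   
Test     | Phoenix
Refactor | Phoenix
Optimize | Phoenix
Review   | Vega   


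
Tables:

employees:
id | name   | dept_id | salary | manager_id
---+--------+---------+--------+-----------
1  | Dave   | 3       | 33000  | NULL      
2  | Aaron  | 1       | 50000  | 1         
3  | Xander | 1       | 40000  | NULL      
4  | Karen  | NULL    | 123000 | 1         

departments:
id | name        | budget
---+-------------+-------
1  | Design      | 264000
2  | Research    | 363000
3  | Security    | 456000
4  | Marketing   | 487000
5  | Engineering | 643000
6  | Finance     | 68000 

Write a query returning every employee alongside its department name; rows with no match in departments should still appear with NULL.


LEFT JOIN keeps every row from employees (the left table); where dept_id has no match in departments, the department columns become NULL. Walk through each employee:
  - employee 1 (Dave): dept_id=3 -> matches Security
  - employee 2 (Aaron): dept_id=1 -> matches Design
  - employee 3 (Xander): dept_id=1 -> matches Design
  - employee 4 (Karen): dept_id=NULL, no match -> kept with NULL
All 4 rows appear; 1 has NULL department.

SQL:
SELECT a.name, b.name AS department
FROM employees a
LEFT JOIN departments b ON a.dept_id = b.id

Result:
name   | department
-------+-----------
Dave   | Security  
Aaron  | Design    
Xander | Design    
Karen  | NULL      


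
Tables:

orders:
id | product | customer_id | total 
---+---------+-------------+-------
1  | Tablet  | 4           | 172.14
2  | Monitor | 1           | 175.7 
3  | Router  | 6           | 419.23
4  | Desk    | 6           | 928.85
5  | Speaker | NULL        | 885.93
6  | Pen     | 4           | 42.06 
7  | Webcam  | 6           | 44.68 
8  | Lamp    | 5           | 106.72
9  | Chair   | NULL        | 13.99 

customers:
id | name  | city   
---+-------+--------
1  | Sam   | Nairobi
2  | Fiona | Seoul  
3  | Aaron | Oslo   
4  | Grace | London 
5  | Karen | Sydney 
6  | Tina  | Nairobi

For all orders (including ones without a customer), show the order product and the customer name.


LEFT JOIN keeps every row from orders (the left table); where customer_id has no match in customers, the customer columns become NULL. Walk through each order:
  - order 1 (Tablet): customer_id=4 -> matches Grace
  - order 2 (Monitor): customer_id=1 -> matches Sam
  - order 3 (Router): customer_id=6 -> matches Tina
  - order 4 (Desk): customer_id=6 -> matches Tina
  - order 5 (Speaker): customer_id=NULL, no match -> kept with NULL
  - order 6 (Pen): customer_id=4 -> matches Grace
  - order 7 (Webcam): customer_id=6 -> matches Tina
  - order 8 (Lamp): customer_id=5 -> matches Karen
  - order 9 (Chair): customer_id=NULL, no match -> kept with NULL
All 9 rows appear; 2 have NULL customer.

SQL:
SELECT a.product, b.name AS customer
FROM orders a
LEFT JOIN customers b ON a.customer_id = b.id

Result:
product | customer
--------+---------
Tablet  | Grace   
Monitor | Sam     
Router  | Tina    
Desk    | Tina    
Speaker | NULL    
Pen     | Grace   
Webcam  | Tina    
Lamp    | Karen   
Chair   | NULL    
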